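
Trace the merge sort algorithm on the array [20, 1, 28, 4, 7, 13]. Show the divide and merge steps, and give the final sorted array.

Merge sort trace:

Split: [20, 1, 28, 4, 7, 13] -> [20, 1, 28] and [4, 7, 13]
  Split: [20, 1, 28] -> [20] and [1, 28]
    Split: [1, 28] -> [1] and [28]
    Merge: [1] + [28] -> [1, 28]
  Merge: [20] + [1, 28] -> [1, 20, 28]
  Split: [4, 7, 13] -> [4] and [7, 13]
    Split: [7, 13] -> [7] and [13]
    Merge: [7] + [13] -> [7, 13]
  Merge: [4] + [7, 13] -> [4, 7, 13]
Merge: [1, 20, 28] + [4, 7, 13] -> [1, 4, 7, 13, 20, 28]

Final sorted array: [1, 4, 7, 13, 20, 28]

The merge sort proceeds by recursively splitting the array and merging sorted halves.
After all merges, the sorted array is [1, 4, 7, 13, 20, 28].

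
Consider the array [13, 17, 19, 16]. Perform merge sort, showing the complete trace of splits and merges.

Merge sort trace:

Split: [13, 17, 19, 16] -> [13, 17] and [19, 16]
  Split: [13, 17] -> [13] and [17]
  Merge: [13] + [17] -> [13, 17]
  Split: [19, 16] -> [19] and [16]
  Merge: [19] + [16] -> [16, 19]
Merge: [13, 17] + [16, 19] -> [13, 16, 17, 19]

Final sorted array: [13, 16, 17, 19]

The merge sort proceeds by recursively splitting the array and merging sorted halves.
After all merges, the sorted array is [13, 16, 17, 19].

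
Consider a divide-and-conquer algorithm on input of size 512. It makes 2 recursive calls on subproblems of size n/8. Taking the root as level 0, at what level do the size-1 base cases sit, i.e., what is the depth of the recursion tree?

For divide and conquer with division factor 8:

Problem sizes at each level:
Level 0: 512
Level 1: 64
Level 2: 8
Level 3: 1

The root is level 0 and the size-1 base case is level 3 (the tree spans levels 0 through 3, i.e. 4 levels counting the root), so the depth is the number of divisions: log_8(512) = 3

The recursion tree depth is log_8(512) = 3. At each level, the problem size is divided by 8, so it takes 3 divisions to reduce to a base case of size 1. The algorithm makes 2 recursive calls at each level.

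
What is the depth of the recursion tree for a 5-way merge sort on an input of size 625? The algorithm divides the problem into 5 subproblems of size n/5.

For divide and conquer with division factor 5:

Problem sizes at each level:
Level 0: 625
Level 1: 125
Level 2: 25
Level 3: 5
Level 4: 1

The root is level 0 and the size-1 base case is level 4 (the tree spans levels 0 through 4, i.e. 5 levels counting the root), so the depth is the number of divisions: log_5(625) = 4

The recursion tree depth is log_5(625) = 4. At each level, the problem size is divided by 5, so it takes 4 divisions to reduce to a base case of size 1. The algorithm makes 5 recursive calls at each level.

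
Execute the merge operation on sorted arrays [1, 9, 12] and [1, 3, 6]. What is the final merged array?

Merging process:

Compare 1 vs 1: take 1 from left. Merged: [1]
Compare 9 vs 1: take 1 from right. Merged: [1, 1]
Compare 9 vs 3: take 3 from right. Merged: [1, 1, 3]
Compare 9 vs 6: take 6 from right. Merged: [1, 1, 3, 6]
Append remaining from left: [9, 12]. Merged: [1, 1, 3, 6, 9, 12]

Final merged array: [1, 1, 3, 6, 9, 12]
Total comparisons: 4

The merged array is [1, 1, 3, 6, 9, 12], requiring 4 comparisons. The merge step runs in O(n) time where n is the total number of elements.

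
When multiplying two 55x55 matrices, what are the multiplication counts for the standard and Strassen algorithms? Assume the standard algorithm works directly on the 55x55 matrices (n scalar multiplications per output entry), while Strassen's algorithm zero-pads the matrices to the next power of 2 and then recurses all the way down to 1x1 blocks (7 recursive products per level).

Matrix multiplication for 55x55 matrices:

Strassen's algorithm requires power-of-2 dimensions. Pad 55x55 to 64x64 (next power of 2).

Standard algorithm: 55^3 = 166375 multiplications
Strassen's algorithm: 7^(log2(64)) = 7^6 = 117649 multiplications
Savings: 166375 - 117649 = 48726 multiplications

Standard: 166375 multiplications (55^3). Strassen: 117649 multiplications (7^6, after padding to 64x64). Strassen reduces 8 recursive multiplications to 7 at each level.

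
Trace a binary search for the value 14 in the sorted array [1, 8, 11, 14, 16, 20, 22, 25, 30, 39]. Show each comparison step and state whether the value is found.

Binary search for 14 in [1, 8, 11, 14, 16, 20, 22, 25, 30, 39]:

lo=0, hi=9, mid=4, arr[mid]=16 -> 16 > 14, search left half
lo=0, hi=3, mid=1, arr[mid]=8 -> 8 < 14, search right half
lo=2, hi=3, mid=2, arr[mid]=11 -> 11 < 14, search right half
lo=3, hi=3, mid=3, arr[mid]=14 -> Found target at index 3!

Binary search finds 14 at index 3 after 4 comparisons. The search repeatedly halves the search space by comparing with the middle element.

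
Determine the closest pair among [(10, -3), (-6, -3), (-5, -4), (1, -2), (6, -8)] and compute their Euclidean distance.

Computing all pairwise distances among 5 points:

d((10, -3), (-6, -3)) = 16.0
d((10, -3), (-5, -4)) = 15.0333
d((10, -3), (1, -2)) = 9.0554
d((10, -3), (6, -8)) = 6.4031
d((-6, -3), (-5, -4)) = 1.4142 <-- minimum
d((-6, -3), (1, -2)) = 7.0711
d((-6, -3), (6, -8)) = 13.0
d((-5, -4), (1, -2)) = 6.3246
d((-5, -4), (6, -8)) = 11.7047
d((1, -2), (6, -8)) = 7.8102

Closest pair: (-6, -3) and (-5, -4) with distance 1.4142

The closest pair is (-6, -3) and (-5, -4) with Euclidean distance 1.4142. For 5 points, brute-force pairwise comparison is shown above. For large n, the divide-and-conquer algorithm (sort by x, recurse on halves, check the dividing strip) achieves O(n log n).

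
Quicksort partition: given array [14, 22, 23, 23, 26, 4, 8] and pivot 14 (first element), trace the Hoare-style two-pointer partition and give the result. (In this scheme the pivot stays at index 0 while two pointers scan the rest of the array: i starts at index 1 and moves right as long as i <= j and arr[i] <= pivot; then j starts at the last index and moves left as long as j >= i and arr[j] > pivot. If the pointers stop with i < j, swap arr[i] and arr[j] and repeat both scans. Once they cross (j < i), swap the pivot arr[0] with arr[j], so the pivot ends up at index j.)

Hoare-style two-pointer partition with pivot = 14:

Initial array: [14, 22, 23, 23, 26, 4, 8]

Pointers start at i = 1, j = 6.
i stops at index 1 (arr[1]=22 > 14), j stops at index 6 (arr[6]=8 <= 14): swap arr[1] and arr[6], array becomes [14, 8, 23, 23, 26, 4, 22]
i stops at index 2 (arr[2]=23 > 14), j stops at index 5 (arr[5]=4 <= 14): swap arr[2] and arr[5], array becomes [14, 8, 4, 23, 26, 23, 22]
i ends at 3, j ends at 2: the pointers have crossed (j < i), so scanning stops.

Swap pivot arr[0] with arr[2] to place pivot at position 2: [4, 8, 14, 23, 26, 23, 22]
Pivot position: 2

After partitioning with pivot 14, the array becomes [4, 8, 14, 23, 26, 23, 22]. The pivot is placed at index 2. All elements to the left of the pivot are <= 14, and all elements to the right are > 14.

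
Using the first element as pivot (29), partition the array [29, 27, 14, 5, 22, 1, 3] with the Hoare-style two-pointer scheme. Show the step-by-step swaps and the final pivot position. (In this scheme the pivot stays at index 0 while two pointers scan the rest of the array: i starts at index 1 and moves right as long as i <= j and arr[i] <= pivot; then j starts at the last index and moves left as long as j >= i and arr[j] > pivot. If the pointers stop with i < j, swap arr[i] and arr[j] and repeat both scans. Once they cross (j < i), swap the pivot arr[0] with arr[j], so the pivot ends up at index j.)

Hoare-style two-pointer partition with pivot = 29:

Initial array: [29, 27, 14, 5, 22, 1, 3]

Pointers start at i = 1, j = 6.
i ends at 7, j ends at 6: the pointers have crossed (j < i), so scanning stops.

Swap pivot arr[0] with arr[6] to place pivot at position 6: [3, 27, 14, 5, 22, 1, 29]
Pivot position: 6

After partitioning with pivot 29, the array becomes [3, 27, 14, 5, 22, 1, 29]. The pivot is placed at index 6. All elements to the left of the pivot are <= 29, and all elements to the right are > 29.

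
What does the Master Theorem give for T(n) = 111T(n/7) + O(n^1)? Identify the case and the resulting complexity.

Master Theorem for T(n) = 111T(n/7) + O(n^1):

a = 111, b = 7, c = 1
log_b(a) = log_7(111) = 2.4202

Case 1: c = 1 < log_7(111) = 2.4202
T(n) = O(n^(log_7 111))

For T(n) = 111T(n/7) + O(n^1): log_7(111) = 2.4202. This is Case 1 of the Master Theorem (c < log_b(a), work dominated by leaves), giving O(n^(log_7 111)).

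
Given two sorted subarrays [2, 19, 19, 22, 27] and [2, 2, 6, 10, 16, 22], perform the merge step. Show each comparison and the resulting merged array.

Merging process:

Compare 2 vs 2: take 2 from left. Merged: [2]
Compare 19 vs 2: take 2 from right. Merged: [2, 2]
Compare 19 vs 2: take 2 from right. Merged: [2, 2, 2]
Compare 19 vs 6: take 6 from right. Merged: [2, 2, 2, 6]
Compare 19 vs 10: take 10 from right. Merged: [2, 2, 2, 6, 10]
Compare 19 vs 16: take 16 from right. Merged: [2, 2, 2, 6, 10, 16]
Compare 19 vs 22: take 19 from left. Merged: [2, 2, 2, 6, 10, 16, 19]
Compare 19 vs 22: take 19 from left. Merged: [2, 2, 2, 6, 10, 16, 19, 19]
Compare 22 vs 22: take 22 from left. Merged: [2, 2, 2, 6, 10, 16, 19, 19, 22]
Compare 27 vs 22: take 22 from right. Merged: [2, 2, 2, 6, 10, 16, 19, 19, 22, 22]
Append remaining from left: [27]. Merged: [2, 2, 2, 6, 10, 16, 19, 19, 22, 22, 27]

Final merged array: [2, 2, 2, 6, 10, 16, 19, 19, 22, 22, 27]
Total comparisons: 10

The merged array is [2, 2, 2, 6, 10, 16, 19, 19, 22, 22, 27], requiring 10 comparisons. The merge step runs in O(n) time where n is the total number of elements.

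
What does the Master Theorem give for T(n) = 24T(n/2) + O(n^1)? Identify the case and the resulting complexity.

Master Theorem for T(n) = 24T(n/2) + O(n^1):

a = 24, b = 2, c = 1
log_b(a) = log_2(24) = 4.5850

Case 1: c = 1 < log_2(24) = 4.5850
T(n) = O(n^(log_2 24))

For T(n) = 24T(n/2) + O(n^1): log_2(24) = 4.5850. This is Case 1 of the Master Theorem (c < log_b(a), work dominated by leaves), giving O(n^(log_2 24)).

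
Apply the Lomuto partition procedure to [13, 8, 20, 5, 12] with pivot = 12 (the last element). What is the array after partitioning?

Lomuto partition with pivot = 12:

Initial array: [13, 8, 20, 5, 12]

arr[0]=13 > 12: no swap
arr[1]=8 <= 12: swap with position 0, array becomes [8, 13, 20, 5, 12]
arr[2]=20 > 12: no swap
arr[3]=5 <= 12: swap with position 1, array becomes [8, 5, 20, 13, 12]

Place pivot at position 2: [8, 5, 12, 13, 20]
Pivot position: 2

After partitioning with pivot 12, the array becomes [8, 5, 12, 13, 20]. The pivot is placed at index 2. All elements to the left of the pivot are <= 12, and all elements to the right are > 12.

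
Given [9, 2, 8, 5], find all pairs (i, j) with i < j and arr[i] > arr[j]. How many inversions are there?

Finding inversions in [9, 2, 8, 5]:

(0, 1): arr[0]=9 > arr[1]=2
(0, 2): arr[0]=9 > arr[2]=8
(0, 3): arr[0]=9 > arr[3]=5
(2, 3): arr[2]=8 > arr[3]=5

Total inversions: 4

The array has 4 inversion(s): (0,1), (0,2), (0,3), (2,3). Each pair (i,j) satisfies i < j and arr[i] > arr[j].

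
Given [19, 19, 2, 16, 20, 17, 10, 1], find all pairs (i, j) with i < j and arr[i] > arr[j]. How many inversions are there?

Finding inversions in [19, 19, 2, 16, 20, 17, 10, 1]:

(0, 2): arr[0]=19 > arr[2]=2
(0, 3): arr[0]=19 > arr[3]=16
(0, 5): arr[0]=19 > arr[5]=17
(0, 6): arr[0]=19 > arr[6]=10
(0, 7): arr[0]=19 > arr[7]=1
(1, 2): arr[1]=19 > arr[2]=2
(1, 3): arr[1]=19 > arr[3]=16
(1, 5): arr[1]=19 > arr[5]=17
(1, 6): arr[1]=19 > arr[6]=10
(1, 7): arr[1]=19 > arr[7]=1
(2, 7): arr[2]=2 > arr[7]=1
(3, 6): arr[3]=16 > arr[6]=10
(3, 7): arr[3]=16 > arr[7]=1
(4, 5): arr[4]=20 > arr[5]=17
(4, 6): arr[4]=20 > arr[6]=10
(4, 7): arr[4]=20 > arr[7]=1
(5, 6): arr[5]=17 > arr[6]=10
(5, 7): arr[5]=17 > arr[7]=1
(6, 7): arr[6]=10 > arr[7]=1

Total inversions: 19

The array has 19 inversion(s): (0,2), (0,3), (0,5), (0,6), (0,7), (1,2), (1,3), (1,5), (1,6), (1,7), (2,7), (3,6), (3,7), (4,5), (4,6), (4,7), (5,6), (5,7), (6,7). Each pair (i,j) satisfies i < j and arr[i] > arr[j].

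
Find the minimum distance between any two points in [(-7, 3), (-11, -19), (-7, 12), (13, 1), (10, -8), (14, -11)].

Computing all pairwise distances among 6 points:

d((-7, 3), (-11, -19)) = 22.3607
d((-7, 3), (-7, 12)) = 9.0
d((-7, 3), (13, 1)) = 20.0998
d((-7, 3), (10, -8)) = 20.2485
d((-7, 3), (14, -11)) = 25.2389
d((-11, -19), (-7, 12)) = 31.257
d((-11, -19), (13, 1)) = 31.241
d((-11, -19), (10, -8)) = 23.7065
d((-11, -19), (14, -11)) = 26.2488
d((-7, 12), (13, 1)) = 22.8254
d((-7, 12), (10, -8)) = 26.2488
d((-7, 12), (14, -11)) = 31.1448
d((13, 1), (10, -8)) = 9.4868
d((13, 1), (14, -11)) = 12.0416
d((10, -8), (14, -11)) = 5.0 <-- minimum

Closest pair: (10, -8) and (14, -11) with distance 5.0

The closest pair is (10, -8) and (14, -11) with Euclidean distance 5.0. For 6 points, brute-force pairwise comparison is shown above. For large n, the divide-and-conquer algorithm (sort by x, recurse on halves, check the dividing strip) achieves O(n log n).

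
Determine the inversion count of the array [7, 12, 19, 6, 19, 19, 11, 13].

Finding inversions in [7, 12, 19, 6, 19, 19, 11, 13]:

(0, 3): arr[0]=7 > arr[3]=6
(1, 3): arr[1]=12 > arr[3]=6
(1, 6): arr[1]=12 > arr[6]=11
(2, 3): arr[2]=19 > arr[3]=6
(2, 6): arr[2]=19 > arr[6]=11
(2, 7): arr[2]=19 > arr[7]=13
(4, 6): arr[4]=19 > arr[6]=11
(4, 7): arr[4]=19 > arr[7]=13
(5, 6): arr[5]=19 > arr[6]=11
(5, 7): arr[5]=19 > arr[7]=13

Total inversions: 10

The array has 10 inversion(s): (0,3), (1,3), (1,6), (2,3), (2,6), (2,7), (4,6), (4,7), (5,6), (5,7). Each pair (i,j) satisfies i < j and arr[i] > arr[j].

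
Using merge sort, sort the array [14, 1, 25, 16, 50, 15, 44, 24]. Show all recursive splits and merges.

Merge sort trace:

Split: [14, 1, 25, 16, 50, 15, 44, 24] -> [14, 1, 25, 16] and [50, 15, 44, 24]
  Split: [14, 1, 25, 16] -> [14, 1] and [25, 16]
    Split: [14, 1] -> [14] and [1]
    Merge: [14] + [1] -> [1, 14]
    Split: [25, 16] -> [25] and [16]
    Merge: [25] + [16] -> [16, 25]
  Merge: [1, 14] + [16, 25] -> [1, 14, 16, 25]
  Split: [50, 15, 44, 24] -> [50, 15] and [44, 24]
    Split: [50, 15] -> [50] and [15]
    Merge: [50] + [15] -> [15, 50]
    Split: [44, 24] -> [44] and [24]
    Merge: [44] + [24] -> [24, 44]
  Merge: [15, 50] + [24, 44] -> [15, 24, 44, 50]
Merge: [1, 14, 16, 25] + [15, 24, 44, 50] -> [1, 14, 15, 16, 24, 25, 44, 50]

Final sorted array: [1, 14, 15, 16, 24, 25, 44, 50]

The merge sort proceeds by recursively splitting the array and merging sorted halves.
After all merges, the sorted array is [1, 14, 15, 16, 24, 25, 44, 50].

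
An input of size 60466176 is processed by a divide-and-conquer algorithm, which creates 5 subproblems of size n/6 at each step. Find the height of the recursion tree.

For divide and conquer with division factor 6:

Problem sizes at each level:
Level 0: 60466176
Level 1: 10077696
Level 2: 1679616
Level 3: 279936
Level 4: 46656
Level 5: 7776
Level 6: 1296
Level 7: 216
Level 8: 36
Level 9: 6
Level 10: 1

The root is level 0 and the size-1 base case is level 10 (the tree spans levels 0 through 10, i.e. 11 levels counting the root), so the depth is the number of divisions: log_6(60466176) = 10

The recursion tree depth is log_6(60466176) = 10. At each level, the problem size is divided by 6, so it takes 10 divisions to reduce to a base case of size 1. The algorithm makes 5 recursive calls at each level.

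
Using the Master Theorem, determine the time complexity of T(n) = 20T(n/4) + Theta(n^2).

Master Theorem for T(n) = 20T(n/4) + O(n^2):

a = 20, b = 4, c = 2
log_b(a) = log_4(20) = 2.1610

Case 1: c = 2 < log_4(20) = 2.1610
T(n) = O(n^(log_4 20))

For T(n) = 20T(n/4) + O(n^2): log_4(20) = 2.1610. This is Case 1 of the Master Theorem (c < log_b(a), work dominated by leaves), giving O(n^(log_4 20)).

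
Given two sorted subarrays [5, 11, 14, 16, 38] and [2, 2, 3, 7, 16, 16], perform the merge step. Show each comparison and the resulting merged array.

Merging process:

Compare 5 vs 2: take 2 from right. Merged: [2]
Compare 5 vs 2: take 2 from right. Merged: [2, 2]
Compare 5 vs 3: take 3 from right. Merged: [2, 2, 3]
Compare 5 vs 7: take 5 from left. Merged: [2, 2, 3, 5]
Compare 11 vs 7: take 7 from right. Merged: [2, 2, 3, 5, 7]
Compare 11 vs 16: take 11 from left. Merged: [2, 2, 3, 5, 7, 11]
Compare 14 vs 16: take 14 from left. Merged: [2, 2, 3, 5, 7, 11, 14]
Compare 16 vs 16: take 16 from left. Merged: [2, 2, 3, 5, 7, 11, 14, 16]
Compare 38 vs 16: take 16 from right. Merged: [2, 2, 3, 5, 7, 11, 14, 16, 16]
Compare 38 vs 16: take 16 from right. Merged: [2, 2, 3, 5, 7, 11, 14, 16, 16, 16]
Append remaining from left: [38]. Merged: [2, 2, 3, 5, 7, 11, 14, 16, 16, 16, 38]

Final merged array: [2, 2, 3, 5, 7, 11, 14, 16, 16, 16, 38]
Total comparisons: 10

The merged array is [2, 2, 3, 5, 7, 11, 14, 16, 16, 16, 38], requiring 10 comparisons. The merge step runs in O(n) time where n is the total number of elements.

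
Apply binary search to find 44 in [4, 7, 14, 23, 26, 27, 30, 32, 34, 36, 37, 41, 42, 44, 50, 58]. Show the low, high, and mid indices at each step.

Binary search for 44 in [4, 7, 14, 23, 26, 27, 30, 32, 34, 36, 37, 41, 42, 44, 50, 58]:

lo=0, hi=15, mid=7, arr[mid]=32 -> 32 < 44, search right half
lo=8, hi=15, mid=11, arr[mid]=41 -> 41 < 44, search right half
lo=12, hi=15, mid=13, arr[mid]=44 -> Found target at index 13!

Binary search finds 44 at index 13 after 3 comparisons. The search repeatedly halves the search space by comparing with the middle element.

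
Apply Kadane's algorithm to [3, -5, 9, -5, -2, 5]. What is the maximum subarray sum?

Using Kadane's algorithm on [3, -5, 9, -5, -2, 5]:

Scanning through the array:
Position 1 (value -5): max_ending_here = -2, max_so_far = 3
Position 2 (value 9): max_ending_here = 9, max_so_far = 9
Position 3 (value -5): max_ending_here = 4, max_so_far = 9
Position 4 (value -2): max_ending_here = 2, max_so_far = 9
Position 5 (value 5): max_ending_here = 7, max_so_far = 9

Maximum subarray: [9]
Maximum sum: 9

The maximum subarray is [9] with sum 9. This subarray runs from index 2 to index 2.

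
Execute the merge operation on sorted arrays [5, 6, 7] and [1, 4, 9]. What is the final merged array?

Merging process:

Compare 5 vs 1: take 1 from right. Merged: [1]
Compare 5 vs 4: take 4 from right. Merged: [1, 4]
Compare 5 vs 9: take 5 from left. Merged: [1, 4, 5]
Compare 6 vs 9: take 6 from left. Merged: [1, 4, 5, 6]
Compare 7 vs 9: take 7 from left. Merged: [1, 4, 5, 6, 7]
Append remaining from right: [9]. Merged: [1, 4, 5, 6, 7, 9]

Final merged array: [1, 4, 5, 6, 7, 9]
Total comparisons: 5

The merged array is [1, 4, 5, 6, 7, 9], requiring 5 comparisons. The merge step runs in O(n) time where n is the total number of elements.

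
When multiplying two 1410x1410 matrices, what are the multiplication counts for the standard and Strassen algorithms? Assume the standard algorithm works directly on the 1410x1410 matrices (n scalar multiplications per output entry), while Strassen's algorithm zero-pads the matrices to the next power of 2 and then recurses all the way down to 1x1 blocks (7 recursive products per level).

Matrix multiplication for 1410x1410 matrices:

Strassen's algorithm requires power-of-2 dimensions. Pad 1410x1410 to 2048x2048 (next power of 2).

Standard algorithm: 1410^3 = 2803221000 multiplications
Strassen's algorithm: 7^(log2(2048)) = 7^11 = 1977326743 multiplications
Savings: 2803221000 - 1977326743 = 825894257 multiplications

Standard: 2803221000 multiplications (1410^3). Strassen: 1977326743 multiplications (7^11, after padding to 2048x2048). Strassen reduces 8 recursive multiplications to 7 at each level.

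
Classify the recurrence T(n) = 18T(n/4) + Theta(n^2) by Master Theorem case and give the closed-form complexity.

Master Theorem for T(n) = 18T(n/4) + O(n^2):

a = 18, b = 4, c = 2
log_b(a) = log_4(18) = 2.0850

Case 1: c = 2 < log_4(18) = 2.0850
T(n) = O(n^(log_4 18))

For T(n) = 18T(n/4) + O(n^2): log_4(18) = 2.0850. This is Case 1 of the Master Theorem (c < log_b(a), work dominated by leaves), giving O(n^(log_4 18)).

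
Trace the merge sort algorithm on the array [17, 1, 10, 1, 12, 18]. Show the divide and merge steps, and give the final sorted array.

Merge sort trace:

Split: [17, 1, 10, 1, 12, 18] -> [17, 1, 10] and [1, 12, 18]
  Split: [17, 1, 10] -> [17] and [1, 10]
    Split: [1, 10] -> [1] and [10]
    Merge: [1] + [10] -> [1, 10]
  Merge: [17] + [1, 10] -> [1, 10, 17]
  Split: [1, 12, 18] -> [1] and [12, 18]
    Split: [12, 18] -> [12] and [18]
    Merge: [12] + [18] -> [12, 18]
  Merge: [1] + [12, 18] -> [1, 12, 18]
Merge: [1, 10, 17] + [1, 12, 18] -> [1, 1, 10, 12, 17, 18]

Final sorted array: [1, 1, 10, 12, 17, 18]

The merge sort proceeds by recursively splitting the array and merging sorted halves.
After all merges, the sorted array is [1, 1, 10, 12, 17, 18].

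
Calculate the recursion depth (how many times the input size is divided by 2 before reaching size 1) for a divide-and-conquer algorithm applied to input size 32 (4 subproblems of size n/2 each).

For divide and conquer with division factor 2:

Problem sizes at each level:
Level 0: 32
Level 1: 16
Level 2: 8
Level 3: 4
Level 4: 2
Level 5: 1

The root is level 0 and the size-1 base case is level 5 (the tree spans levels 0 through 5, i.e. 6 levels counting the root), so the depth is the number of divisions: log_2(32) = 5

The recursion tree depth is log_2(32) = 5. At each level, the problem size is divided by 2, so it takes 5 divisions to reduce to a base case of size 1. The algorithm makes 4 recursive calls at each level.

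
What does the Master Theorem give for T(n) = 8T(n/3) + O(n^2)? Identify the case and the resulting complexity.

Master Theorem for T(n) = 8T(n/3) + O(n^2):

a = 8, b = 3, c = 2
log_b(a) = log_3(8) = 1.8928

Case 3: c = 2 > log_3(8) = 1.8928
T(n) = O(n^2) = O(n^2)

For T(n) = 8T(n/3) + O(n^2): log_3(8) = 1.8928. This is Case 3 of the Master Theorem (c > log_b(a), work dominated by root), giving O(n^2).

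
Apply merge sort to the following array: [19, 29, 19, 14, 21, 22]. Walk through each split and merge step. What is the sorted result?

Merge sort trace:

Split: [19, 29, 19, 14, 21, 22] -> [19, 29, 19] and [14, 21, 22]
  Split: [19, 29, 19] -> [19] and [29, 19]
    Split: [29, 19] -> [29] and [19]
    Merge: [29] + [19] -> [19, 29]
  Merge: [19] + [19, 29] -> [19, 19, 29]
  Split: [14, 21, 22] -> [14] and [21, 22]
    Split: [21, 22] -> [21] and [22]
    Merge: [21] + [22] -> [21, 22]
  Merge: [14] + [21, 22] -> [14, 21, 22]
Merge: [19, 19, 29] + [14, 21, 22] -> [14, 19, 19, 21, 22, 29]

Final sorted array: [14, 19, 19, 21, 22, 29]

The merge sort proceeds by recursively splitting the array and merging sorted halves.
After all merges, the sorted array is [14, 19, 19, 21, 22, 29].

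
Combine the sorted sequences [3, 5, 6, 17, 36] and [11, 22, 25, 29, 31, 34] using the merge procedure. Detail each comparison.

Merging process:

Compare 3 vs 11: take 3 from left. Merged: [3]
Compare 5 vs 11: take 5 from left. Merged: [3, 5]
Compare 6 vs 11: take 6 from left. Merged: [3, 5, 6]
Compare 17 vs 11: take 11 from right. Merged: [3, 5, 6, 11]
Compare 17 vs 22: take 17 from left. Merged: [3, 5, 6, 11, 17]
Compare 36 vs 22: take 22 from right. Merged: [3, 5, 6, 11, 17, 22]
Compare 36 vs 25: take 25 from right. Merged: [3, 5, 6, 11, 17, 22, 25]
Compare 36 vs 29: take 29 from right. Merged: [3, 5, 6, 11, 17, 22, 25, 29]
Compare 36 vs 31: take 31 from right. Merged: [3, 5, 6, 11, 17, 22, 25, 29, 31]
Compare 36 vs 34: take 34 from right. Merged: [3, 5, 6, 11, 17, 22, 25, 29, 31, 34]
Append remaining from left: [36]. Merged: [3, 5, 6, 11, 17, 22, 25, 29, 31, 34, 36]

Final merged array: [3, 5, 6, 11, 17, 22, 25, 29, 31, 34, 36]
Total comparisons: 10

The merged array is [3, 5, 6, 11, 17, 22, 25, 29, 31, 34, 36], requiring 10 comparisons. The merge step runs in O(n) time where n is the total number of elements.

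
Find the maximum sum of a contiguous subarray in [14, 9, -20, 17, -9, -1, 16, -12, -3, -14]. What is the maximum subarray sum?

Using Kadane's algorithm on [14, 9, -20, 17, -9, -1, 16, -12, -3, -14]:

Scanning through the array:
Position 1 (value 9): max_ending_here = 23, max_so_far = 23
Position 2 (value -20): max_ending_here = 3, max_so_far = 23
Position 3 (value 17): max_ending_here = 20, max_so_far = 23
Position 4 (value -9): max_ending_here = 11, max_so_far = 23
Position 5 (value -1): max_ending_here = 10, max_so_far = 23
Position 6 (value 16): max_ending_here = 26, max_so_far = 26
Position 7 (value -12): max_ending_here = 14, max_so_far = 26
Position 8 (value -3): max_ending_here = 11, max_so_far = 26
Position 9 (value -14): max_ending_here = -3, max_so_far = 26

Maximum subarray: [14, 9, -20, 17, -9, -1, 16]
Maximum sum: 26

The maximum subarray is [14, 9, -20, 17, -9, -1, 16] with sum 26. This subarray runs from index 0 to index 6.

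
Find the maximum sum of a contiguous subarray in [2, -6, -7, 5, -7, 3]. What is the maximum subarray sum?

Using Kadane's algorithm on [2, -6, -7, 5, -7, 3]:

Scanning through the array:
Position 1 (value -6): max_ending_here = -4, max_so_far = 2
Position 2 (value -7): max_ending_here = -7, max_so_far = 2
Position 3 (value 5): max_ending_here = 5, max_so_far = 5
Position 4 (value -7): max_ending_here = -2, max_so_far = 5
Position 5 (value 3): max_ending_here = 3, max_so_far = 5

Maximum subarray: [5]
Maximum sum: 5

The maximum subarray is [5] with sum 5. This subarray runs from index 3 to index 3.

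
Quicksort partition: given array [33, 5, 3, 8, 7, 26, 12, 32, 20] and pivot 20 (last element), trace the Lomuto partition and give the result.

Lomuto partition with pivot = 20:

Initial array: [33, 5, 3, 8, 7, 26, 12, 32, 20]

arr[0]=33 > 20: no swap
arr[1]=5 <= 20: swap with position 0, array becomes [5, 33, 3, 8, 7, 26, 12, 32, 20]
arr[2]=3 <= 20: swap with position 1, array becomes [5, 3, 33, 8, 7, 26, 12, 32, 20]
arr[3]=8 <= 20: swap with position 2, array becomes [5, 3, 8, 33, 7, 26, 12, 32, 20]
arr[4]=7 <= 20: swap with position 3, array becomes [5, 3, 8, 7, 33, 26, 12, 32, 20]
arr[5]=26 > 20: no swap
arr[6]=12 <= 20: swap with position 4, array becomes [5, 3, 8, 7, 12, 26, 33, 32, 20]
arr[7]=32 > 20: no swap

Place pivot at position 5: [5, 3, 8, 7, 12, 20, 33, 32, 26]
Pivot position: 5

After partitioning with pivot 20, the array becomes [5, 3, 8, 7, 12, 20, 33, 32, 26]. The pivot is placed at index 5. All elements to the left of the pivot are <= 20, and all elements to the right are > 20.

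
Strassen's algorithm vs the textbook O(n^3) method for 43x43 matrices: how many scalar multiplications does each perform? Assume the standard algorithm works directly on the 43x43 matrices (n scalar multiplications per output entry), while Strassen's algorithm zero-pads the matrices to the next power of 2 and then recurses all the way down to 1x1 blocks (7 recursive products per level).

Matrix multiplication for 43x43 matrices:

Strassen's algorithm requires power-of-2 dimensions. Pad 43x43 to 64x64 (next power of 2).

Standard algorithm: 43^3 = 79507 multiplications
Strassen's algorithm: 7^(log2(64)) = 7^6 = 117649 multiplications
Difference: 79507 - 117649 = -38142 (Strassen uses MORE here due to padding overhead — for small or just-over-power-of-2 n, padding can outweigh the per-level savings)

Standard: 79507 multiplications (43^3). Strassen: 117649 multiplications (7^6, after padding to 64x64). Strassen reduces 8 recursive multiplications to 7 at each level.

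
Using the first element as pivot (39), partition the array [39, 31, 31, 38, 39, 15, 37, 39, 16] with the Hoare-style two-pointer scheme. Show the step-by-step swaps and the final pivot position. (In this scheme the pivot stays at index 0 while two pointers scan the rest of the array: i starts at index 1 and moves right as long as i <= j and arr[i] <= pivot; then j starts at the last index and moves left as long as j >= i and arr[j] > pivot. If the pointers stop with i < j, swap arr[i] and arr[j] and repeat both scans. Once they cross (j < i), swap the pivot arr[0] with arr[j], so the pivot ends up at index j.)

Hoare-style two-pointer partition with pivot = 39:

Initial array: [39, 31, 31, 38, 39, 15, 37, 39, 16]

Pointers start at i = 1, j = 8.
i ends at 9, j ends at 8: the pointers have crossed (j < i), so scanning stops.

Swap pivot arr[0] with arr[8] to place pivot at position 8: [16, 31, 31, 38, 39, 15, 37, 39, 39]
Pivot position: 8

After partitioning with pivot 39, the array becomes [16, 31, 31, 38, 39, 15, 37, 39, 39]. The pivot is placed at index 8. All elements to the left of the pivot are <= 39, and all elements to the right are > 39.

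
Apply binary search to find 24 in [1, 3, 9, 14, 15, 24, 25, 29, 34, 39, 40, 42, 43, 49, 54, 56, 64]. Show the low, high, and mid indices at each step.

Binary search for 24 in [1, 3, 9, 14, 15, 24, 25, 29, 34, 39, 40, 42, 43, 49, 54, 56, 64]:

lo=0, hi=16, mid=8, arr[mid]=34 -> 34 > 24, search left half
lo=0, hi=7, mid=3, arr[mid]=14 -> 14 < 24, search right half
lo=4, hi=7, mid=5, arr[mid]=24 -> Found target at index 5!

Binary search finds 24 at index 5 after 3 comparisons. The search repeatedly halves the search space by comparing with the middle element.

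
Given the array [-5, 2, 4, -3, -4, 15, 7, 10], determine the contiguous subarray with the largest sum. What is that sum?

Using Kadane's algorithm on [-5, 2, 4, -3, -4, 15, 7, 10]:

Scanning through the array:
Position 1 (value 2): max_ending_here = 2, max_so_far = 2
Position 2 (value 4): max_ending_here = 6, max_so_far = 6
Position 3 (value -3): max_ending_here = 3, max_so_far = 6
Position 4 (value -4): max_ending_here = -1, max_so_far = 6
Position 5 (value 15): max_ending_here = 15, max_so_far = 15
Position 6 (value 7): max_ending_here = 22, max_so_far = 22
Position 7 (value 10): max_ending_here = 32, max_so_far = 32

Maximum subarray: [15, 7, 10]
Maximum sum: 32

The maximum subarray is [15, 7, 10] with sum 32. This subarray runs from index 5 to index 7.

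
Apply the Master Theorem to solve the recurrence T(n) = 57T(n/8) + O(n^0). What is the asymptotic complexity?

Master Theorem for T(n) = 57T(n/8) + O(n^0):

a = 57, b = 8, c = 0
log_b(a) = log_8(57) = 1.9443

Case 1: c = 0 < log_8(57) = 1.9443
T(n) = O(n^(log_8 57))

For T(n) = 57T(n/8) + O(n^0): log_8(57) = 1.9443. This is Case 1 of the Master Theorem (c < log_b(a), work dominated by leaves), giving O(n^(log_8 57)).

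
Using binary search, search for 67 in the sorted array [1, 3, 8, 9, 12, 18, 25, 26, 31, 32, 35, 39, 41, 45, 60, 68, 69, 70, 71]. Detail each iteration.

Binary search for 67 in [1, 3, 8, 9, 12, 18, 25, 26, 31, 32, 35, 39, 41, 45, 60, 68, 69, 70, 71]:

lo=0, hi=18, mid=9, arr[mid]=32 -> 32 < 67, search right half
lo=10, hi=18, mid=14, arr[mid]=60 -> 60 < 67, search right half
lo=15, hi=18, mid=16, arr[mid]=69 -> 69 > 67, search left half
lo=15, hi=15, mid=15, arr[mid]=68 -> 68 > 67, search left half
lo=15 > hi=14, target 67 not found

Binary search determines that 67 is not in the array after 4 comparisons. The search space was exhausted without finding the target.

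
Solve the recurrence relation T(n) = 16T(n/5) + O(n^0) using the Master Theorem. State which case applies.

Master Theorem for T(n) = 16T(n/5) + O(n^0):

a = 16, b = 5, c = 0
log_b(a) = log_5(16) = 1.7227

Case 1: c = 0 < log_5(16) = 1.7227
T(n) = O(n^(log_5 16))

For T(n) = 16T(n/5) + O(n^0): log_5(16) = 1.7227. This is Case 1 of the Master Theorem (c < log_b(a), work dominated by leaves), giving O(n^(log_5 16)).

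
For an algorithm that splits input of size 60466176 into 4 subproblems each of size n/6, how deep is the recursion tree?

For divide and conquer with division factor 6:

Problem sizes at each level:
Level 0: 60466176
Level 1: 10077696
Level 2: 1679616
Level 3: 279936
Level 4: 46656
Level 5: 7776
Level 6: 1296
Level 7: 216
Level 8: 36
Level 9: 6
Level 10: 1

The root is level 0 and the size-1 base case is level 10 (the tree spans levels 0 through 10, i.e. 11 levels counting the root), so the depth is the number of divisions: log_6(60466176) = 10

The recursion tree depth is log_6(60466176) = 10. At each level, the problem size is divided by 6, so it takes 10 divisions to reduce to a base case of size 1. The algorithm makes 4 recursive calls at each level.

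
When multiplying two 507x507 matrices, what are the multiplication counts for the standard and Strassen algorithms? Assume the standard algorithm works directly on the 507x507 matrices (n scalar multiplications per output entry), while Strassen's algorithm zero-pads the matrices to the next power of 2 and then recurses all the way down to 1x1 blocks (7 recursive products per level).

Matrix multiplication for 507x507 matrices:

Strassen's algorithm requires power-of-2 dimensions. Pad 507x507 to 512x512 (next power of 2).

Standard algorithm: 507^3 = 130323843 multiplications
Strassen's algorithm: 7^(log2(512)) = 7^9 = 40353607 multiplications
Savings: 130323843 - 40353607 = 89970236 multiplications

Standard: 130323843 multiplications (507^3). Strassen: 40353607 multiplications (7^9, after padding to 512x512). Strassen reduces 8 recursive multiplications to 7 at each level.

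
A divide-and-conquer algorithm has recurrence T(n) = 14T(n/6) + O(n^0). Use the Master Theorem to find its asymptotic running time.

Master Theorem for T(n) = 14T(n/6) + O(n^0):

a = 14, b = 6, c = 0
log_b(a) = log_6(14) = 1.4729

Case 1: c = 0 < log_6(14) = 1.4729
T(n) = O(n^(log_6 14))

For T(n) = 14T(n/6) + O(n^0): log_6(14) = 1.4729. This is Case 1 of the Master Theorem (c < log_b(a), work dominated by leaves), giving O(n^(log_6 14)).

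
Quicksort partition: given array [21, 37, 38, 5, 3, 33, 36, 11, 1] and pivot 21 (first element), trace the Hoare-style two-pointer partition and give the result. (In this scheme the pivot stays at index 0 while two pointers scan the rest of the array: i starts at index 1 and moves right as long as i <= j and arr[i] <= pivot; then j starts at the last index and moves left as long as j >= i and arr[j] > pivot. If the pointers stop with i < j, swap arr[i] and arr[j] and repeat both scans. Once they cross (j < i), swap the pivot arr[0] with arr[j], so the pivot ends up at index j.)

Hoare-style two-pointer partition with pivot = 21:

Initial array: [21, 37, 38, 5, 3, 33, 36, 11, 1]

Pointers start at i = 1, j = 8.
i stops at index 1 (arr[1]=37 > 21), j stops at index 8 (arr[8]=1 <= 21): swap arr[1] and arr[8], array becomes [21, 1, 38, 5, 3, 33, 36, 11, 37]
i stops at index 2 (arr[2]=38 > 21), j stops at index 7 (arr[7]=11 <= 21): swap arr[2] and arr[7], array becomes [21, 1, 11, 5, 3, 33, 36, 38, 37]
i ends at 5, j ends at 4: the pointers have crossed (j < i), so scanning stops.

Swap pivot arr[0] with arr[4] to place pivot at position 4: [3, 1, 11, 5, 21, 33, 36, 38, 37]
Pivot position: 4

After partitioning with pivot 21, the array becomes [3, 1, 11, 5, 21, 33, 36, 38, 37]. The pivot is placed at index 4. All elements to the left of the pivot are <= 21, and all elements to the right are > 21.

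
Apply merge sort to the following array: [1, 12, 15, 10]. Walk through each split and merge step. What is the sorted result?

Merge sort trace:

Split: [1, 12, 15, 10] -> [1, 12] and [15, 10]
  Split: [1, 12] -> [1] and [12]
  Merge: [1] + [12] -> [1, 12]
  Split: [15, 10] -> [15] and [10]
  Merge: [15] + [10] -> [10, 15]
Merge: [1, 12] + [10, 15] -> [1, 10, 12, 15]

Final sorted array: [1, 10, 12, 15]

The merge sort proceeds by recursively splitting the array and merging sorted halves.
After all merges, the sorted array is [1, 10, 12, 15].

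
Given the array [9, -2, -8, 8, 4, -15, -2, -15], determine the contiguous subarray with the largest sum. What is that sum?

Using Kadane's algorithm on [9, -2, -8, 8, 4, -15, -2, -15]:

Scanning through the array:
Position 1 (value -2): max_ending_here = 7, max_so_far = 9
Position 2 (value -8): max_ending_here = -1, max_so_far = 9
Position 3 (value 8): max_ending_here = 8, max_so_far = 9
Position 4 (value 4): max_ending_here = 12, max_so_far = 12
Position 5 (value -15): max_ending_here = -3, max_so_far = 12
Position 6 (value -2): max_ending_here = -2, max_so_far = 12
Position 7 (value -15): max_ending_here = -15, max_so_far = 12

Maximum subarray: [8, 4]
Maximum sum: 12

The maximum subarray is [8, 4] with sum 12. This subarray runs from index 3 to index 4.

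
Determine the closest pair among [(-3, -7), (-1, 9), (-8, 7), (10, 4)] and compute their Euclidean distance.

Computing all pairwise distances among 4 points:

d((-3, -7), (-1, 9)) = 16.1245
d((-3, -7), (-8, 7)) = 14.8661
d((-3, -7), (10, 4)) = 17.0294
d((-1, 9), (-8, 7)) = 7.2801 <-- minimum
d((-1, 9), (10, 4)) = 12.083
d((-8, 7), (10, 4)) = 18.2483

Closest pair: (-1, 9) and (-8, 7) with distance 7.2801

The closest pair is (-1, 9) and (-8, 7) with Euclidean distance 7.2801. For 4 points, brute-force pairwise comparison is shown above. For large n, the divide-and-conquer algorithm (sort by x, recurse on halves, check the dividing strip) achieves O(n log n).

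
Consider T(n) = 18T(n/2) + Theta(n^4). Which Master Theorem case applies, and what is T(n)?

Master Theorem for T(n) = 18T(n/2) + O(n^4):

a = 18, b = 2, c = 4
log_b(a) = log_2(18) = 4.1699

Case 1: c = 4 < log_2(18) = 4.1699
T(n) = O(n^(log_2 18))

For T(n) = 18T(n/2) + O(n^4): log_2(18) = 4.1699. This is Case 1 of the Master Theorem (c < log_b(a), work dominated by leaves), giving O(n^(log_2 18)).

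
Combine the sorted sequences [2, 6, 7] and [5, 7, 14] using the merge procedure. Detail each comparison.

Merging process:

Compare 2 vs 5: take 2 from left. Merged: [2]
Compare 6 vs 5: take 5 from right. Merged: [2, 5]
Compare 6 vs 7: take 6 from left. Merged: [2, 5, 6]
Compare 7 vs 7: take 7 from left. Merged: [2, 5, 6, 7]
Append remaining from right: [7, 14]. Merged: [2, 5, 6, 7, 7, 14]

Final merged array: [2, 5, 6, 7, 7, 14]
Total comparisons: 4

The merged array is [2, 5, 6, 7, 7, 14], requiring 4 comparisons. The merge step runs in O(n) time where n is the total number of elements.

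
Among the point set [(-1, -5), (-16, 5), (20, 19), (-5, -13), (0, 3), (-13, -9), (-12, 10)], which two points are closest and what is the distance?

Computing all pairwise distances among 7 points:

d((-1, -5), (-16, 5)) = 18.0278
d((-1, -5), (20, 19)) = 31.8904
d((-1, -5), (-5, -13)) = 8.9443
d((-1, -5), (0, 3)) = 8.0623
d((-1, -5), (-13, -9)) = 12.6491
d((-1, -5), (-12, 10)) = 18.6011
d((-16, 5), (20, 19)) = 38.6264
d((-16, 5), (-5, -13)) = 21.095
d((-16, 5), (0, 3)) = 16.1245
d((-16, 5), (-13, -9)) = 14.3178
d((-16, 5), (-12, 10)) = 6.4031 <-- minimum
d((20, 19), (-5, -13)) = 40.6079
d((20, 19), (0, 3)) = 25.6125
d((20, 19), (-13, -9)) = 43.2782
d((20, 19), (-12, 10)) = 33.2415
d((-5, -13), (0, 3)) = 16.7631
d((-5, -13), (-13, -9)) = 8.9443
d((-5, -13), (-12, 10)) = 24.0416
d((0, 3), (-13, -9)) = 17.6918
d((0, 3), (-12, 10)) = 13.8924
d((-13, -9), (-12, 10)) = 19.0263

Closest pair: (-16, 5) and (-12, 10) with distance 6.4031

The closest pair is (-16, 5) and (-12, 10) with Euclidean distance 6.4031. For 7 points, brute-force pairwise comparison is shown above. For large n, the divide-and-conquer algorithm (sort by x, recurse on halves, check the dividing strip) achieves O(n log n).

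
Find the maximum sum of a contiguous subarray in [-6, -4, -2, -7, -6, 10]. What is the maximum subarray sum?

Using Kadane's algorithm on [-6, -4, -2, -7, -6, 10]:

Scanning through the array:
Position 1 (value -4): max_ending_here = -4, max_so_far = -4
Position 2 (value -2): max_ending_here = -2, max_so_far = -2
Position 3 (value -7): max_ending_here = -7, max_so_far = -2
Position 4 (value -6): max_ending_here = -6, max_so_far = -2
Position 5 (value 10): max_ending_here = 10, max_so_far = 10

Maximum subarray: [10]
Maximum sum: 10

The maximum subarray is [10] with sum 10. This subarray runs from index 5 to index 5.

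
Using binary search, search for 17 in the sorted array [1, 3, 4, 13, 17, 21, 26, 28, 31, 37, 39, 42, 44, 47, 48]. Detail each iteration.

Binary search for 17 in [1, 3, 4, 13, 17, 21, 26, 28, 31, 37, 39, 42, 44, 47, 48]:

lo=0, hi=14, mid=7, arr[mid]=28 -> 28 > 17, search left half
lo=0, hi=6, mid=3, arr[mid]=13 -> 13 < 17, search right half
lo=4, hi=6, mid=5, arr[mid]=21 -> 21 > 17, search left half
lo=4, hi=4, mid=4, arr[mid]=17 -> Found target at index 4!

Binary search finds 17 at index 4 after 4 comparisons. The search repeatedly halves the search space by comparing with the middle element.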